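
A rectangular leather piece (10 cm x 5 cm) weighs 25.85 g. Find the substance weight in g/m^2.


Area = 10 x 5 = 50 cm^2
SW = 25.85 / 50 x 10000 = 5170.0 g/m^2


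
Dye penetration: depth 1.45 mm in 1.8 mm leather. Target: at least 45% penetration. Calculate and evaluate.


Penetration = 1.45 / 1.8 x 100 = 80.6%
Target: 45%
Meets target: Yes


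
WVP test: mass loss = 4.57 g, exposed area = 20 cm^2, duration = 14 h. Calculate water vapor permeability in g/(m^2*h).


WVP = mass_loss / (area x time) x 10000
WVP = 4.57 / (20 x 14) x 10000
WVP = 4.57 / 280 x 10000 = 163.21 g/(m^2*h)


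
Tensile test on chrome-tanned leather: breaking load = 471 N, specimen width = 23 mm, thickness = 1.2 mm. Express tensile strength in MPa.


Cross-section = 23 x 1.2 = 27.6 mm^2
TS = 471 / 27.6 = 17.07 MPa
(1 N/mm^2 = 1 MPa)


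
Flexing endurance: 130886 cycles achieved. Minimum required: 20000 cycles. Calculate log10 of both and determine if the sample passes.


log10(130886) = 5.12
log10(20000) = 4.30
Passes: Yes


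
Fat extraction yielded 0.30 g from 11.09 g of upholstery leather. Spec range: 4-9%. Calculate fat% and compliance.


Fat content = 2.7%
Compliant: No


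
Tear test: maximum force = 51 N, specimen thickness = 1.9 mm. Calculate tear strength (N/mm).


26.8 N/mm

Tear strength = force / thickness
Tear = 51 / 1.9 = 26.8 N/mm


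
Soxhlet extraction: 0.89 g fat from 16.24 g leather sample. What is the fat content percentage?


Fat content = 0.89 / 16.24 x 100
Fat = 5.5%


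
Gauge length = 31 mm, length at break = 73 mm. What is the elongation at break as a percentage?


Extension = 73 - 31 = 42 mm
Elongation = 42 / 31 x 100 = 135.5%


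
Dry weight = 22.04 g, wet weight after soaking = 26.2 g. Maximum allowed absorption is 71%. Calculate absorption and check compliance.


WA = (26.2 - 22.04) / 22.04 x 100 = 18.9%
Maximum allowed: 71%
Compliant: Yes


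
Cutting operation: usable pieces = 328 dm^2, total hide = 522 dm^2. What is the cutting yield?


Yield = usable / total x 100
Yield = 328 / 522 x 100 = 62.8%


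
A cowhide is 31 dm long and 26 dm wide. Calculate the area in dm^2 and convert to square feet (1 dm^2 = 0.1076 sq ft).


Area = 31 x 26 = 806 dm^2
Conversion: 806 x 0.1076 = 86.73 sq ft


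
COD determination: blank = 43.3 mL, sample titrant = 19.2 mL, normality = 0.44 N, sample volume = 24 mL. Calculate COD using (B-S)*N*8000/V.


COD = (43.3 - 19.2) x 0.44 x 8000 / 24
COD = 24.1 x 0.44 x 8000 / 24
COD = 3534.7 mg/L


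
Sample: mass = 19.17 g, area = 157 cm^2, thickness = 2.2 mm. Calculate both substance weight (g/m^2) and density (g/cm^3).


SW = 19.17 / 157 x 10000 = 1221.0 g/m^2
Volume = 157 x 2.2 / 10 = 34.54 cm^3
Density = 19.17 / 34.54 = 0.555 g/cm^3


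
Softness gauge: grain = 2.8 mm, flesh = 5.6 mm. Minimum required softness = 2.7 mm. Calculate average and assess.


Average softness = 4.20 mm
Meets requirement: Yes


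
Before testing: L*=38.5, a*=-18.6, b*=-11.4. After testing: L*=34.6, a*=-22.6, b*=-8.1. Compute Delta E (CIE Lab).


dL = 34.6 - 38.5 = -3.9
da = -22.6 - (-18.6) = -4.0
db = -8.1 - (-11.4) = 3.3
dE = sqrt((-3.9)^2 + (-4.0)^2 + (3.3)^2) = 6.49


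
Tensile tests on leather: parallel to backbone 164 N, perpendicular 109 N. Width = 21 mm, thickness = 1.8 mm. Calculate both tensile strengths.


Parallel = 4.34 N/mm^2
Perpendicular = 2.88 N/mm^2

Area = 21 x 1.8 = 37.8 mm^2
TS (parallel) = 164 / 37.8 = 4.34 N/mm^2
TS (perpendicular) = 109 / 37.8 = 2.88 N/mm^2


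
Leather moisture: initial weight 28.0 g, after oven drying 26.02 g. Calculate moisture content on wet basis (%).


Moisture = 28.0 - 26.02 = 1.98 g
MC = 1.98 / 28.0 x 100 = 7.1%


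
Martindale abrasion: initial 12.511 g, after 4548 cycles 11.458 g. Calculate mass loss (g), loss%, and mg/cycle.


Loss = 12.511 - 11.458 = 1.053 g
Loss% = 1.053 / 12.511 x 100 = 8.42%
Rate = 1.053 / 4548 x 1000 = 0.232 mg/cycle


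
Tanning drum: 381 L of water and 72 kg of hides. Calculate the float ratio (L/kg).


5.3


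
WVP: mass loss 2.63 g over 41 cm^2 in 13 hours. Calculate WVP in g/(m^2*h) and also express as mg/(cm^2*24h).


WVP = 49.34 g/(m^2*h)
Daily rate = 118.42 mg/(cm^2*24h)


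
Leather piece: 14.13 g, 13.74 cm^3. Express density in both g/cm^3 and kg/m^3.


Density = 14.13 / 13.74 = 1.028 g/cm^3
Convert: 1.028 x 1000 = 1028 kg/m^3


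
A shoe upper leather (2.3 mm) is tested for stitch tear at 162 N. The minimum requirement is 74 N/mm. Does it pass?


STS = 70.4 N/mm
Passes: No


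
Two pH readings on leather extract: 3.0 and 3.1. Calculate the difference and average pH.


Difference = 0.1
Average pH = 3.05


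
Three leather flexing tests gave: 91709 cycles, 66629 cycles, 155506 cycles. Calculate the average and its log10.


Average = 104615 cycles
log10 = 5.02


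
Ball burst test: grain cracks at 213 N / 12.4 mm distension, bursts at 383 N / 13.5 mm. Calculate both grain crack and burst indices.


Crack index = 213 / 12.4 = 17.2 N/mm
Burst index = 383 / 13.5 = 28.4 N/mm


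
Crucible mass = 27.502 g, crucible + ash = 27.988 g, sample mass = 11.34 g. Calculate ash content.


Ash mass = 27.988 - 27.502 = 0.486 g
Ash% = 0.486 / 11.34 x 100 = 4.29%


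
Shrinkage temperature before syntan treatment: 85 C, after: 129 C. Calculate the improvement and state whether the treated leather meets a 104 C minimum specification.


Improvement = 44 C
Meets 104 C spec: Yes

Improvement = 129 - 85 = 44 C
Spec check: 129 C >= 104 C? Yes


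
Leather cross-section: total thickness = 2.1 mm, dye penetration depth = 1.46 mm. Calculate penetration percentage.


69.5%


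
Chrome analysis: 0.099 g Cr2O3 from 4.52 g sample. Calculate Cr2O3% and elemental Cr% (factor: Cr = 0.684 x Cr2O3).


Cr2O3 = 2.19%
Cr = 1.50%

Cr2O3% = 0.099 / 4.52 x 100 = 2.19%
Cr% = 2.19 x 0.684 = 1.50%


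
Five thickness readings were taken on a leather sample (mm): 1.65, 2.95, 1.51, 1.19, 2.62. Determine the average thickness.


Sum = 1.65 + 2.95 + 1.51 + 1.19 + 2.62 = 9.92
Average = 9.92 / 5 = 1.98 mm


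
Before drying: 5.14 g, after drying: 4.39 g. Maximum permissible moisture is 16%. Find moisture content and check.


MC = (5.14 - 4.39) / 5.14 x 100 = 14.6%
Maximum: 16%
Acceptable: Yes


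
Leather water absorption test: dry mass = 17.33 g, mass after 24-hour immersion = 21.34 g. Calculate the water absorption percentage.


23.1%

Water absorbed = 21.34 - 17.33 = 4.01 g
WA% = 4.01 / 17.33 x 100 = 23.1%


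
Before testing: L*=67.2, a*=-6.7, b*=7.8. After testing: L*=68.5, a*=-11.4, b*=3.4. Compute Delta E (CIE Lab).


Delta E = 6.57


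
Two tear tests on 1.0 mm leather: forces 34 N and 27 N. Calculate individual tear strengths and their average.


Tear 1 = 34.0 N/mm
Tear 2 = 27.0 N/mm
Average = 30.5 N/mm

Tear 1 = 34 / 1.0 = 34.0 N/mm
Tear 2 = 27 / 1.0 = 27.0 N/mm
Average = (34.0 + 27.0) / 2 = 30.5 N/mm


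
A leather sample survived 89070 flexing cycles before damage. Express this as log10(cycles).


log10(89070) = 4.95


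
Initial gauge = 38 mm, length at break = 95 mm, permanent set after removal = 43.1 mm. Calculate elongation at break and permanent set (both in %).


Elongation at break = (95 - 38) / 38 x 100 = 150.0%
Permanent set = (43.1 - 38) / 38 x 100 = 13.4%


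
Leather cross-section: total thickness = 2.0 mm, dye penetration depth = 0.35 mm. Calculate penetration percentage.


17.5%

Penetration% = 0.35 / 2.0 x 100
Penetration = 17.5%


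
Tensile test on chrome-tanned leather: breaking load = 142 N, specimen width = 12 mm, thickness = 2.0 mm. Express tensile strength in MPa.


5.92 MPa


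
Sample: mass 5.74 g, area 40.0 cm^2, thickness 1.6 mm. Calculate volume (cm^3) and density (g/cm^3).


Thickness in cm = 1.6 / 10 = 0.16 cm
Volume = 40.0 x 0.16 = 6.400 cm^3
Density = 5.74 / 6.400 = 0.897 g/cm^3


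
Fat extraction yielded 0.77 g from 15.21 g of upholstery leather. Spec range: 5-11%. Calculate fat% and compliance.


Fat content = 5.1%
Compliant: Yes

Fat% = 0.77 / 15.21 x 100 = 5.1%
Spec range: 5-11%
Compliant: Yes


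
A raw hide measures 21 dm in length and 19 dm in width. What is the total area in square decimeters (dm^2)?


Area = length x width
Area = 21 x 19 = 399 dm^2


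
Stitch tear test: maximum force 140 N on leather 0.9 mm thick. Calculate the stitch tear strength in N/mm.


155.6 N/mm


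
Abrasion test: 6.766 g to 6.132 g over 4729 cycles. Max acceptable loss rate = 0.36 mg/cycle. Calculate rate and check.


Rate = 0.134 mg/cycle
Passes: Yes


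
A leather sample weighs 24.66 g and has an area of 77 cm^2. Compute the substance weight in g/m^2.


3202.6 g/m^2


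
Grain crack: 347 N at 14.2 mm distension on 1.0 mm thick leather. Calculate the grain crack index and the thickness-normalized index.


Crack index = 347 / 14.2 = 24.4 N/mm
Normalized = 24.4 / 1.0 = 24.4 N/mm per mm


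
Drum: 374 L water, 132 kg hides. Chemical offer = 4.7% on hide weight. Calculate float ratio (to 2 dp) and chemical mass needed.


Float ratio = 374 / 132 = 2.83
Chemical = 132 x 4.7 / 100 = 6.204 kg


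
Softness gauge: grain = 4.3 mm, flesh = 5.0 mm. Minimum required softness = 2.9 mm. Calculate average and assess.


Average softness = 4.65 mm
Meets requirement: Yes


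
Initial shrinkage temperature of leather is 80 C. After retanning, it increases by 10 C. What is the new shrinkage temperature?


90 C


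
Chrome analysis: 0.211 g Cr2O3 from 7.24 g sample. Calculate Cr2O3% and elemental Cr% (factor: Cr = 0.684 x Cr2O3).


Cr2O3% = 0.211 / 7.24 x 100 = 2.91%
Cr% = 2.91 x 0.684 = 1.99%


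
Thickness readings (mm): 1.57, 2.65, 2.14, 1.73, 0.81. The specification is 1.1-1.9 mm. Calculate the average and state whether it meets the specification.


Average = 1.78 mm
Within specification: Yes


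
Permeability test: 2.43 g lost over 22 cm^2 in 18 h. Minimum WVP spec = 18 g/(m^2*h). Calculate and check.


WVP = 2.43 / (22 x 18) x 10000 = 61.36 g/(m^2*h)
Minimum: 18 g/(m^2*h)
Meets spec: Yes


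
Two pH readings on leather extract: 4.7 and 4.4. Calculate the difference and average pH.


Difference = |4.7 - 4.4| = 0.3
Average = (4.7 + 4.4) / 2 = 4.55


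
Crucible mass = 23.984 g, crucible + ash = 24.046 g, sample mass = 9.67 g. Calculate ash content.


Ash mass = 24.046 - 23.984 = 0.062 g
Ash% = 0.062 / 9.67 x 100 = 0.64%


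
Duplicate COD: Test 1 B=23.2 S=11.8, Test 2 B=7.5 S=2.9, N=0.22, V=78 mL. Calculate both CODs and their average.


COD1 = (23.2 - 11.8) x 0.22 x 8000 / 78 = 257.2 mg/L
COD2 = (7.5 - 2.9) x 0.22 x 8000 / 78 = 103.8 mg/L
Average = (257.2 + 103.8) / 2 = 180.5 mg/L


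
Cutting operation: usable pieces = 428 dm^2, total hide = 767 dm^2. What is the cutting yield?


55.8%


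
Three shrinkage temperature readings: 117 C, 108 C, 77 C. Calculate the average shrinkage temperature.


100.7 C

Average = (117 + 108 + 77) / 3
Average = 302 / 3 = 100.7 C


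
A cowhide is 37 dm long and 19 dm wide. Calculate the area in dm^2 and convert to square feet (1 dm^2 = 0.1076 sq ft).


Area = 37 x 19 = 703 dm^2
Conversion: 703 x 0.1076 = 75.64 sq ft


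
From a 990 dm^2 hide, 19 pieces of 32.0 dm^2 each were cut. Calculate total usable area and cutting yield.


Usable area = 608.0 dm^2
Yield = 61.4%

Total usable = 19 x 32.0 = 608.0 dm^2
Yield = 608.0 / 990 x 100 = 61.4%


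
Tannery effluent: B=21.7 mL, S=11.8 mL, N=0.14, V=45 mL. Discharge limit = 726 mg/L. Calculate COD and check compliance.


COD = (21.7 - 11.8) x 0.14 x 8000 / 45 = 246.4 mg/L
Limit: 726 mg/L
Compliant: Yes


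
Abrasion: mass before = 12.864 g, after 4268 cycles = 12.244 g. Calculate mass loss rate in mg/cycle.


Mass loss = 12.864 - 12.244 = 0.620 g
Rate = 0.620 / 4268 x 1000 = 0.145 mg/cycle


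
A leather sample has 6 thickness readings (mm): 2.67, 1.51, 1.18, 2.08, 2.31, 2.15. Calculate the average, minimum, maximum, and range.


Sum = 11.90
Average = 11.90 / 6 = 1.98 mm
Minimum = 1.18 mm
Maximum = 2.67 mm
Range = 2.67 - 1.18 = 1.49 mm


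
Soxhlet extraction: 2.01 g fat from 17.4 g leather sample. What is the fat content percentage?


11.6%


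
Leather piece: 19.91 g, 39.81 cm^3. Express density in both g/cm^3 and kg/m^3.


Density = 19.91 / 39.81 = 0.500 g/cm^3
Convert: 0.500 x 1000 = 500 kg/m^3


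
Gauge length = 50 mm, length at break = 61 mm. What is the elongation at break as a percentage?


22.0%

Extension = 61 - 50 = 11 mm
Elongation = 11 / 50 x 100 = 22.0%


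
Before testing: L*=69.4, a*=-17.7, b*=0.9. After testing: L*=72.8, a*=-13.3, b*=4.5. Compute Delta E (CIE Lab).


dL = 72.8 - 69.4 = 3.4
da = -13.3 - (-17.7) = 4.4
db = 4.5 - 0.9 = 3.6
dE = sqrt((3.4)^2 + (4.4)^2 + (3.6)^2) = 6.62


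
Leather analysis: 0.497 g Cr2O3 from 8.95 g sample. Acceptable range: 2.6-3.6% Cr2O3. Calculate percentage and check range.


Cr2O3% = 0.497 / 8.95 x 100 = 5.55%
Acceptable range: 2.6 to 3.6%
Within range: No


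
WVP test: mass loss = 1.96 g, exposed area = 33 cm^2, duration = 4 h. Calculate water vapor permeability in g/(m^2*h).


148.48 g/(m^2*h)

WVP = mass_loss / (area x time) x 10000
WVP = 1.96 / (33 x 4) x 10000
WVP = 1.96 / 132 x 10000 = 148.48 g/(m^2*h)


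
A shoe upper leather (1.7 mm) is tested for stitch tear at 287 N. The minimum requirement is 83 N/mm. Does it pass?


STS = 168.8 N/mm
Passes: Yes

STS = 287 / 1.7 = 168.8 N/mm
Minimum required: 83 N/mm
Passes: Yes


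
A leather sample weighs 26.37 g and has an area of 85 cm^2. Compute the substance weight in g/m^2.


Substance weight = mass / area x 10000
SW = 26.37 / 85 x 10000
SW = 3102.4 g/m^2


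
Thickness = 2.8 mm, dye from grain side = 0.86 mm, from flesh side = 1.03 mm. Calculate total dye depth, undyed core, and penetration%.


Total dyed = 1.89 mm
Undyed core = 0.91 mm
Penetration = 67.5%


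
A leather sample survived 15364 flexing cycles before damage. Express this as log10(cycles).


4.19


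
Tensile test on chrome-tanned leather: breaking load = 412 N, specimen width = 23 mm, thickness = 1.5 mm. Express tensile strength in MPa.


Cross-section = 23 x 1.5 = 34.5 mm^2
TS = 412 / 34.5 = 11.94 MPa
(1 N/mm^2 = 1 MPa)


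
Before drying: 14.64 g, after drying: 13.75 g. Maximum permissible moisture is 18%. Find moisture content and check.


Moisture content = 6.1%
Acceptable: Yes


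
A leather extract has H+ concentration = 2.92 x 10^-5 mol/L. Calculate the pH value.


pH = -log10[H+]
pH = -log10(2.92 x 10^-5) = 4.53


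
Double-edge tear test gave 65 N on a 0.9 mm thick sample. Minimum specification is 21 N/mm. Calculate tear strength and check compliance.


Tear strength = 65 / 0.9 = 72.2 N/mm
Required minimum = 21 N/mm
Compliant: Yes


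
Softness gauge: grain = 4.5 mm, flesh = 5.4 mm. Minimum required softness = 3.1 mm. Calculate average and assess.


Average = (4.5 + 5.4) / 2 = 4.95 mm
Minimum = 3.1 mm
Meets requirement: Yes


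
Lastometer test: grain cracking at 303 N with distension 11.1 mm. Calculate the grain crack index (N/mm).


Grain crack index = force / distension
Index = 303 / 11.1 = 27.3 N/mm


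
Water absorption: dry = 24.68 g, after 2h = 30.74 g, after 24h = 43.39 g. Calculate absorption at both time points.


2h absorption = 24.6%
24h absorption = 75.8%


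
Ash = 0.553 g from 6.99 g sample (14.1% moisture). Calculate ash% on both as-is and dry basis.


As-is ash = 7.91%
Dry-basis ash = 9.21%


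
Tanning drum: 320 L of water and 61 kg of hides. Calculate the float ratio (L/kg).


5.2


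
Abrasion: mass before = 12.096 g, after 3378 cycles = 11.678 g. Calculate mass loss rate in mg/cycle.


Mass loss = 12.096 - 11.678 = 0.418 g
Rate = 0.418 / 3378 x 1000 = 0.124 mg/cycle


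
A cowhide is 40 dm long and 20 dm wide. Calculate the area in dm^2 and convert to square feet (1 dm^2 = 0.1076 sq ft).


Area = 40 x 20 = 800 dm^2
Conversion: 800 x 0.1076 = 86.08 sq ft


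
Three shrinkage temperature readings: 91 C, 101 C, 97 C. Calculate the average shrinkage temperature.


Average = (91 + 101 + 97) / 3
Average = 289 / 3 = 96.3 C


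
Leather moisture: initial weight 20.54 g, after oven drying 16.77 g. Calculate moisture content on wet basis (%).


18.4%


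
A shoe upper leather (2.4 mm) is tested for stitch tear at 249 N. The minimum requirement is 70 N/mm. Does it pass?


STS = 249 / 2.4 = 103.8 N/mm
Minimum required: 70 N/mm
Passes: Yes


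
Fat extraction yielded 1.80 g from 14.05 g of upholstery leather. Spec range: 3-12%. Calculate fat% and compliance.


Fat% = 1.80 / 14.05 x 100 = 12.8%
Spec range: 3-12%
Compliant: No


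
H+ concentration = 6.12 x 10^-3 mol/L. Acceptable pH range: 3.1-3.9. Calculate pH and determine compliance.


pH = 2.21
Compliant: No

pH = -log10(6.12 x 10^-3) = 2.21
Range: 3.1 to 3.9
Compliant: No


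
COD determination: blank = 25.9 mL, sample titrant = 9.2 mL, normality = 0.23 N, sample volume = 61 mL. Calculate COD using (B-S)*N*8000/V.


COD = (25.9 - 9.2) x 0.23 x 8000 / 61
COD = 16.7 x 0.23 x 8000 / 61
COD = 503.7 mg/L


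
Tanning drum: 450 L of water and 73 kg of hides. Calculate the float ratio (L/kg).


Float ratio = water / hide weight
Ratio = 450 / 73 = 6.2


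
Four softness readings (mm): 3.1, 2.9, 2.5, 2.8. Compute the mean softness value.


Sum = 3.1 + 2.9 + 2.5 + 2.8
Mean = 11.3 / 4 = 2.83 mm


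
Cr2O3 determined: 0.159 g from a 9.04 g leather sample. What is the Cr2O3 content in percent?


Cr2O3% = 0.159 / 9.04 x 100
Cr2O3% = 1.76%


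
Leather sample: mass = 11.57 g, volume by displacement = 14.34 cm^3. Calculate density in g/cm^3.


0.807 g/cm^3

Density = mass / volume
Density = 11.57 / 14.34 = 0.807 g/cm^3


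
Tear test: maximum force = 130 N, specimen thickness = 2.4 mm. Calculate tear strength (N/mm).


54.2 N/mm

Tear strength = force / thickness
Tear = 130 / 2.4 = 54.2 N/mm


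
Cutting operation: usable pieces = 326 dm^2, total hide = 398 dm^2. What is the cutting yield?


Yield = usable / total x 100
Yield = 326 / 398 x 100 = 81.9%


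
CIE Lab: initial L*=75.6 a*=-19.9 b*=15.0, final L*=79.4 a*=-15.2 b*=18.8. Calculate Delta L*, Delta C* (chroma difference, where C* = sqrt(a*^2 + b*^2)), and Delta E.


Delta L* = 79.4 - 75.6 = 3.8
C1* = sqrt((-19.9)^2 + (15.0)^2) = 24.920
C2* = sqrt((-15.2)^2 + (18.8)^2) = 24.176
Delta C* = 24.176 - 24.920 = -0.74
Delta E = sqrt((3.8)^2 + (4.7)^2 + (3.8)^2) = 7.14


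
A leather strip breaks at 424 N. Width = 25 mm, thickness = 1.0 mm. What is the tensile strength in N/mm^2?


16.96 N/mm^2

Cross-sectional area = 25 x 1.0 = 25.0 mm^2
Tensile strength = 424 / 25.0 = 16.96 N/mm^2


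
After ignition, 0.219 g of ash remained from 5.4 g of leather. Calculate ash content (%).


Ash% = 0.219 / 5.4 x 100
Ash% = 4.06%


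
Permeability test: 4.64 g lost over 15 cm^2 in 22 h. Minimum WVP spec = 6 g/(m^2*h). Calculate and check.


WVP = 140.61 g/(m^2*h)
Meets specification: Yes


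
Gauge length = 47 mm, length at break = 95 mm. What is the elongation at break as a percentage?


102.1%


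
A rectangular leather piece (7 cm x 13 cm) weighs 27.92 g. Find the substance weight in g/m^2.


3068.1 g/m^2


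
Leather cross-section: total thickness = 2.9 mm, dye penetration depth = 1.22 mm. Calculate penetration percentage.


Penetration% = 1.22 / 2.9 x 100
Penetration = 42.1%


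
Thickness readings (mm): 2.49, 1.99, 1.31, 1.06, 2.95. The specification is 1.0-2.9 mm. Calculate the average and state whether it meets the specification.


Average = 1.96 mm
Within specification: Yes


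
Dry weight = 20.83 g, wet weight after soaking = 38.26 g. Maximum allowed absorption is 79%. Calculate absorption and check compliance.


WA = (38.26 - 20.83) / 20.83 x 100 = 83.7%
Maximum allowed: 79%
Compliant: No


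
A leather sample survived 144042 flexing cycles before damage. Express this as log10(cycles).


5.16


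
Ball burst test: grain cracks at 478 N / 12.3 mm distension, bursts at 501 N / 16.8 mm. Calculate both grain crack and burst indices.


Crack index = 478 / 12.3 = 38.9 N/mm
Burst index = 501 / 16.8 = 29.8 N/mm


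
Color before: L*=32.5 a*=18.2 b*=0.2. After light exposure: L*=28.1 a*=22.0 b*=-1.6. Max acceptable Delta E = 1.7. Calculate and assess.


dL = -4.4, da = 3.8, db = -1.8
dE = sqrt((-4.4)^2 + (3.8)^2 + (-1.8)^2) = 6.09
Max = 1.7
Passes: No


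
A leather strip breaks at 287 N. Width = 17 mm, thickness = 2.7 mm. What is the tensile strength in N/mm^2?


6.25 N/mm^2


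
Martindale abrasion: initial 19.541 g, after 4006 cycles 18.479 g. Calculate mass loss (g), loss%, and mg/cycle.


Loss = 19.541 - 18.479 = 1.062 g
Loss% = 1.062 / 19.541 x 100 = 5.43%
Rate = 1.062 / 4006 x 1000 = 0.265 mg/cycle


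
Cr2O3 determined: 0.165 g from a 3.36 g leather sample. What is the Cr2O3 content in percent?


Cr2O3% = 0.165 / 3.36 x 100
Cr2O3% = 4.91%


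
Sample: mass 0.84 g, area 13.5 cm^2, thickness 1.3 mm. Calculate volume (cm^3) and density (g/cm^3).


Volume = 1.755 cm^3
Density = 0.479 g/cm^3


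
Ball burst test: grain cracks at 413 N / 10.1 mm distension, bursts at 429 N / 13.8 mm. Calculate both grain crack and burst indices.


Crack index = 40.9 N/mm
Burst index = 31.1 N/mm

Crack index = 413 / 10.1 = 40.9 N/mm
Burst index = 429 / 13.8 = 31.1 N/mm


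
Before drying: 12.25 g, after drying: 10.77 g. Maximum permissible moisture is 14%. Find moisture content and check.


MC = (12.25 - 10.77) / 12.25 x 100 = 12.1%
Maximum: 14%
Acceptable: Yes


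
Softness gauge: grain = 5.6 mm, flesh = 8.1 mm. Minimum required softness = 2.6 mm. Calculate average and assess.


Average = (5.6 + 8.1) / 2 = 6.85 mm
Minimum = 2.6 mm
Meets requirement: Yes


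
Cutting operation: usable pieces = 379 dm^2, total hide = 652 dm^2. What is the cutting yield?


Yield = usable / total x 100
Yield = 379 / 652 x 100 = 58.1%


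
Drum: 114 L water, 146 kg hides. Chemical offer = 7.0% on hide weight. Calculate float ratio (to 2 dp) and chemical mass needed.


Float ratio = 0.78
Chemical needed = 10.22 kg

Float ratio = 114 / 146 = 0.78
Chemical = 146 x 7.0 / 100 = 10.22 kg


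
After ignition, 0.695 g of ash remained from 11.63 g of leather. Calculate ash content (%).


Ash% = 0.695 / 11.63 x 100
Ash% = 5.98%


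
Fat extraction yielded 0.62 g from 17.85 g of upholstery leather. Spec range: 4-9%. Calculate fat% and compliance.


Fat content = 3.5%
Compliant: No

Fat% = 0.62 / 17.85 x 100 = 3.5%
Spec range: 4-9%
Compliant: No


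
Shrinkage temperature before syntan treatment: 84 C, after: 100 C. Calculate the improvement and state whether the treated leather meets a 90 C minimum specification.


Improvement = 100 - 84 = 16 C
Spec check: 100 C >= 90 C? Yes


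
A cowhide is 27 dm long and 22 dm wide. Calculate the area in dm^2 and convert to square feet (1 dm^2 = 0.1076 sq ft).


Area = 27 x 22 = 594 dm^2
Conversion: 594 x 0.1076 = 63.91 sq ft


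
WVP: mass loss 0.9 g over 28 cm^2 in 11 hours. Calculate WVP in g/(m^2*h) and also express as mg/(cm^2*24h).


WVP = 29.22 g/(m^2*h)
Daily rate = 70.13 mg/(cm^2*24h)


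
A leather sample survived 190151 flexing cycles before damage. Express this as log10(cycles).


log10(190151) = 5.28


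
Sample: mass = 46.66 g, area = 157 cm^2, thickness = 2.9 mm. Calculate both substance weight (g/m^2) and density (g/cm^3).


Substance weight = 2972.0 g/m^2
Density = 1.025 g/cm^3

SW = 46.66 / 157 x 10000 = 2972.0 g/m^2
Volume = 157 x 2.9 / 10 = 45.53 cm^3
Density = 46.66 / 45.53 = 1.025 g/cm^3


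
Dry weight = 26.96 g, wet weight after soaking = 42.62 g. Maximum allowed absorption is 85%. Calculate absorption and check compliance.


WA = (42.62 - 26.96) / 26.96 x 100 = 58.1%
Maximum allowed: 85%
Compliant: Yes


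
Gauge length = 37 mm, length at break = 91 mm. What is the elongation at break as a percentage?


145.9%

Extension = 91 - 37 = 54 mm
Elongation = 54 / 37 x 100 = 145.9%


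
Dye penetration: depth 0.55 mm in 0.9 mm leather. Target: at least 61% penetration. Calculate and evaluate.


Penetration = 61.1%
Meets target: Yes


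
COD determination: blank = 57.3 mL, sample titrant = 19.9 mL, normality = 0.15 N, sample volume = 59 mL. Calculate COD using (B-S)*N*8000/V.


760.7 mg/L


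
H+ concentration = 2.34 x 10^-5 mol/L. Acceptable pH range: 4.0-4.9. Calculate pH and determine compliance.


pH = 4.63
Compliant: Yes

pH = -log10(2.34 x 10^-5) = 4.63
Range: 4.0 to 4.9
Compliant: Yes


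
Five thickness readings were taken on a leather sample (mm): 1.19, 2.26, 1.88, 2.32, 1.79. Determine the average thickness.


Sum = 1.19 + 2.26 + 1.88 + 2.32 + 1.79 = 9.44
Average = 9.44 / 5 = 1.89 mm


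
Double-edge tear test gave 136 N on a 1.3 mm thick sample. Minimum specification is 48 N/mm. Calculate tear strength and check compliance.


Tear strength = 104.6 N/mm
Compliant: Yes


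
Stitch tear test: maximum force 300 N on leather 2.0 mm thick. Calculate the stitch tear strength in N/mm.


150.0 N/mm

Stitch tear strength = force / thickness
STS = 300 / 2.0 = 150.0 N/mm


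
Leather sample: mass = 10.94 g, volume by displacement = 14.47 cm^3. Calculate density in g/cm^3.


0.756 g/cm^3


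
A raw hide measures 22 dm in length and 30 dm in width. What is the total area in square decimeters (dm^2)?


Area = length x width
Area = 22 x 30 = 660 dm^2


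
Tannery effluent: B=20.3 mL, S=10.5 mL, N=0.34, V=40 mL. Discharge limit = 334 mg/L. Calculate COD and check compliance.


COD = (20.3 - 10.5) x 0.34 x 8000 / 40 = 666.4 mg/L
Limit: 334 mg/L
Compliant: No


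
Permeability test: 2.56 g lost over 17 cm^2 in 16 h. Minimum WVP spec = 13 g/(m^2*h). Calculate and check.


WVP = 94.12 g/(m^2*h)
Meets specification: Yes


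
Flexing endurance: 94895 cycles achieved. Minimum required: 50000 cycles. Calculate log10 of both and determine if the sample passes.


log10(94895) = 4.98
log10(50000) = 4.70
Passes: Yes


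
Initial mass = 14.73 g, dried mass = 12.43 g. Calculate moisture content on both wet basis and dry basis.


Wet basis = 15.6%
Dry basis = 18.5%


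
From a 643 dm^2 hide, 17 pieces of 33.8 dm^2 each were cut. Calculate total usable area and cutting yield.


Usable area = 574.6 dm^2
Yield = 89.4%

Total usable = 17 x 33.8 = 574.6 dm^2
Yield = 574.6 / 643 x 100 = 89.4%


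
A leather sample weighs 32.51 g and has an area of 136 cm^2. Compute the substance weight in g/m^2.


Substance weight = mass / area x 10000
SW = 32.51 / 136 x 10000
SW = 2390.4 g/m^2


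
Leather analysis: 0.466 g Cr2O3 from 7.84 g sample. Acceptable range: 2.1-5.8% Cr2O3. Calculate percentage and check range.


Cr2O3 = 5.94%
Within range: No

Cr2O3% = 0.466 / 7.84 x 100 = 5.94%
Acceptable range: 2.1 to 5.8%
Within range: No


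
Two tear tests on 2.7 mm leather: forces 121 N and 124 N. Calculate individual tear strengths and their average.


Tear 1 = 44.8 N/mm
Tear 2 = 45.9 N/mm
Average = 45.4 N/mm

Tear 1 = 121 / 2.7 = 44.8 N/mm
Tear 2 = 124 / 2.7 = 45.9 N/mm
Average = (44.8 + 45.9) / 2 = 45.4 N/mm


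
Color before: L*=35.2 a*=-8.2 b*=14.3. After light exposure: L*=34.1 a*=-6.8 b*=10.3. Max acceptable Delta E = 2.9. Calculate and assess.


dL = -1.1, da = 1.4, db = -4.0
dE = sqrt((-1.1)^2 + (1.4)^2 + (-4.0)^2) = 4.38
Max = 2.9
Passes: No


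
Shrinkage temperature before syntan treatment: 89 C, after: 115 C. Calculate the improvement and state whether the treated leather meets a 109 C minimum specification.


Improvement = 26 C
Meets 109 C spec: Yes

Improvement = 115 - 89 = 26 C
Spec check: 115 C >= 109 C? Yes


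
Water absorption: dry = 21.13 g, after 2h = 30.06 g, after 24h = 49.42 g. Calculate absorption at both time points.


2h absorption = 42.3%
24h absorption = 133.9%

WA (2h) = (30.06 - 21.13) / 21.13 x 100 = 42.3%
WA (24h) = (49.42 - 21.13) / 21.13 x 100 = 133.9%


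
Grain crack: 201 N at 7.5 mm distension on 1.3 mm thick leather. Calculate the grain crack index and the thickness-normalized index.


Crack index = 26.8 N/mm
Normalized index = 20.6 N/mm per mm


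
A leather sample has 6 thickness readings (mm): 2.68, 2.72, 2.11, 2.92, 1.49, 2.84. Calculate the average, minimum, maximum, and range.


Sum = 14.76
Average = 14.76 / 6 = 2.46 mm
Minimum = 1.49 mm
Maximum = 2.92 mm
Range = 2.92 - 1.49 = 1.43 mm


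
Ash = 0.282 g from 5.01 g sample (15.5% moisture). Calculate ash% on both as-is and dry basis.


As-is ash = 5.63%
Dry-basis ash = 6.66%

As-is ash% = 0.282 / 5.01 x 100 = 5.63%
Dry mass = 5.01 x (100 - 15.5) / 100 = 4.23345 g
Dry-basis ash% = 0.282 / 4.23345 x 100 = 6.66%


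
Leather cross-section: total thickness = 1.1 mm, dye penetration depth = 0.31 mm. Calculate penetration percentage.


28.2%

Penetration% = 0.31 / 1.1 x 100
Penetration = 28.2%


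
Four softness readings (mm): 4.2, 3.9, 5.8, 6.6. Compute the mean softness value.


5.13 mm


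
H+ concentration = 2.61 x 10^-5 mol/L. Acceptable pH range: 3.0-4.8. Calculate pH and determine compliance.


pH = 4.58
Compliant: Yes


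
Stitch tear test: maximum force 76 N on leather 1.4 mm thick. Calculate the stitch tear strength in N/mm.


Stitch tear strength = force / thickness
STS = 76 / 1.4 = 54.3 N/mm


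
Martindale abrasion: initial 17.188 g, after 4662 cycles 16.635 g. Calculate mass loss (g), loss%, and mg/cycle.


Mass loss = 0.553 g
Loss = 3.22%
Rate = 0.119 mg/cycle

Loss = 17.188 - 16.635 = 0.553 g
Loss% = 0.553 / 17.188 x 100 = 3.22%
Rate = 0.553 / 4662 x 1000 = 0.119 mg/cycle


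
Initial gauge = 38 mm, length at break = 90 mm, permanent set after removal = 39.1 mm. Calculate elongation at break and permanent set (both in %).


Elongation at break = (90 - 38) / 38 x 100 = 136.8%
Permanent set = (39.1 - 38) / 38 x 100 = 2.9%


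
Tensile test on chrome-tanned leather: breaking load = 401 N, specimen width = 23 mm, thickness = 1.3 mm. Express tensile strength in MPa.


13.41 MPa

Cross-section = 23 x 1.3 = 29.9 mm^2
TS = 401 / 29.9 = 13.41 MPa
(1 N/mm^2 = 1 MPa)


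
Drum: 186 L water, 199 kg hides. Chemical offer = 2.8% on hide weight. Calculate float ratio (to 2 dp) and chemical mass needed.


Float ratio = 186 / 199 = 0.93
Chemical = 199 x 2.8 / 100 = 5.572 kg


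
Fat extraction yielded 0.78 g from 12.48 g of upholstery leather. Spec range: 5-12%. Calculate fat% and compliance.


Fat content = 6.3%
Compliant: Yes


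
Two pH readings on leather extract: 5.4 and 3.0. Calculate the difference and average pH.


Difference = 2.4
Average pH = 4.20


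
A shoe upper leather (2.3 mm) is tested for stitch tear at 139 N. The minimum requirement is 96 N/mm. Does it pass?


STS = 139 / 2.3 = 60.4 N/mm
Minimum required: 96 N/mm
Passes: No


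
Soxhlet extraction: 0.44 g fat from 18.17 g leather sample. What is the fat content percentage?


Fat content = 0.44 / 18.17 x 100
Fat = 2.4%


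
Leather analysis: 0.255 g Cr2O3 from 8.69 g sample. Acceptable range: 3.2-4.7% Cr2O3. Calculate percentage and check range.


Cr2O3% = 0.255 / 8.69 x 100 = 2.93%
Acceptable range: 3.2 to 4.7%
Within range: No


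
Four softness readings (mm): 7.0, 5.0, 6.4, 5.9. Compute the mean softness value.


Sum = 7.0 + 5.0 + 6.4 + 5.9
Mean = 24.3 / 4 = 6.08 mm


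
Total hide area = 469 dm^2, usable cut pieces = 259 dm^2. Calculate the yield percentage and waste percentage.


Yield = 259 / 469 x 100 = 55.2%
Waste = 469 - 259 = 210 dm^2
Waste% = 100 - 55.2 = 44.8%


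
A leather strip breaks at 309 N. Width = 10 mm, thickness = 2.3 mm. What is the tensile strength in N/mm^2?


Cross-sectional area = 10 x 2.3 = 23.0 mm^2
Tensile strength = 309 / 23.0 = 13.43 N/mm^2


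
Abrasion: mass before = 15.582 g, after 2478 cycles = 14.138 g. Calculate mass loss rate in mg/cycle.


Mass loss = 15.582 - 14.138 = 1.444 g
Rate = 1.444 / 2478 x 1000 = 0.583 mg/cycle


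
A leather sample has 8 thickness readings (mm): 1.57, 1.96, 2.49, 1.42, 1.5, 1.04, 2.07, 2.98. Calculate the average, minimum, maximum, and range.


Sum = 15.03
Average = 15.03 / 8 = 1.88 mm
Minimum = 1.04 mm
Maximum = 2.98 mm
Range = 2.98 - 1.04 = 1.94 mm


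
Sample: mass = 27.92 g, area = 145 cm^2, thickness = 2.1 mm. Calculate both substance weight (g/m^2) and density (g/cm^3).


SW = 27.92 / 145 x 10000 = 1925.5 g/m^2
Volume = 145 x 2.1 / 10 = 30.45 cm^3
Density = 27.92 / 30.45 = 0.917 g/cm^3


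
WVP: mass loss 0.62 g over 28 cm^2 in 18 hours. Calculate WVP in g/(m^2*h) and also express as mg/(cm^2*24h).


WVP = 0.62 / (28 x 18) x 10000 = 12.30 g/(m^2*h)
Mass loss in mg = 0.62 x 1000 = 620 mg
Per cm^2 per 24h in mg: 620 x 24 / (28 x 18) = 14880 / 504 = 29.52 mg/(cm^2*24h)


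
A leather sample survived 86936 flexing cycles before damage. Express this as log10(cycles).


log10(86936) = 4.94


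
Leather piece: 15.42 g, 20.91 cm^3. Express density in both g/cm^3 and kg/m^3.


Density = 15.42 / 20.91 = 0.737 g/cm^3
Convert: 0.737 x 1000 = 737 kg/m^3


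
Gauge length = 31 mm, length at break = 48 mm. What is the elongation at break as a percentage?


Extension = 48 - 31 = 17 mm
Elongation = 17 / 31 x 100 = 54.8%


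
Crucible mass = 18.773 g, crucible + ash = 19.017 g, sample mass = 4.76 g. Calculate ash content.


Ash mass = 19.017 - 18.773 = 0.244 g
Ash% = 0.244 / 4.76 x 100 = 5.13%


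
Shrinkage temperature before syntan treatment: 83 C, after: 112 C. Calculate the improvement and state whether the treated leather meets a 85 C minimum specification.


Improvement = 112 - 83 = 29 C
Spec check: 112 C >= 85 C? Yes


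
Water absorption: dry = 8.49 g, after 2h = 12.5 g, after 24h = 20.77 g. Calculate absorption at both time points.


WA (2h) = (12.5 - 8.49) / 8.49 x 100 = 47.2%
WA (24h) = (20.77 - 8.49) / 8.49 x 100 = 144.6%


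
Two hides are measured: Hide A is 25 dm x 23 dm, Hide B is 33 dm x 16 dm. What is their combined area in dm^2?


Hide A area = 25 x 23 = 575 dm^2
Hide B area = 33 x 16 = 528 dm^2
Total = 575 + 528 = 1103 dm^2


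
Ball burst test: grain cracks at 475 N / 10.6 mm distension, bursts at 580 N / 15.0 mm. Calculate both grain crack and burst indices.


Crack index = 475 / 10.6 = 44.8 N/mm
Burst index = 580 / 15.0 = 38.7 N/mm


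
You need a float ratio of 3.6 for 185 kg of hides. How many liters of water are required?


Water = hide weight x target ratio
Water = 185 x 3.6 = 666.0 L


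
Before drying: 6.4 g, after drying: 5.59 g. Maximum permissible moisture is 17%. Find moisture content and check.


Moisture content = 12.7%
Acceptable: Yes


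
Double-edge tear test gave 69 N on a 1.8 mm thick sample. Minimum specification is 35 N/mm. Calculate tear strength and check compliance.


Tear strength = 38.3 N/mm
Compliant: Yes

Tear strength = 69 / 1.8 = 38.3 N/mm
Required minimum = 35 N/mm
Compliant: Yes


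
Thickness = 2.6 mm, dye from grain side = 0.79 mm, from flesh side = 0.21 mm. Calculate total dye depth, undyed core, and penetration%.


Total dyed = 0.79 + 0.21 = 1.00 mm
Undyed core = 2.6 - 1.00 = 1.60 mm
Penetration = 1.00 / 2.6 x 100 = 38.5%


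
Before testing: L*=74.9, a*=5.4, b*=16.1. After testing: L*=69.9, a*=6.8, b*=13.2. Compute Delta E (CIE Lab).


Delta E = 5.95

dL = 69.9 - 74.9 = -5.0
da = 6.8 - 5.4 = 1.4
db = 13.2 - 16.1 = -2.9
dE = sqrt((-5.0)^2 + (1.4)^2 + (-2.9)^2) = 5.95


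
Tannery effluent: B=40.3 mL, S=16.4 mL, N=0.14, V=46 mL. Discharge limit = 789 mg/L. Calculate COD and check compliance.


COD = 581.9 mg/L
Compliant: Yes


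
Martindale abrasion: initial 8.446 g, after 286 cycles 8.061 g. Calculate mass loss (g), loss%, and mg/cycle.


Mass loss = 0.385 g
Loss = 4.56%
Rate = 1.346 mg/cycle


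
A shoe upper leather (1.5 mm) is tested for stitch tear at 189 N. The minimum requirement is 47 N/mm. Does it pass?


STS = 126.0 N/mm
Passes: Yes

STS = 189 / 1.5 = 126.0 N/mm
Minimum required: 47 N/mm
Passes: Yes


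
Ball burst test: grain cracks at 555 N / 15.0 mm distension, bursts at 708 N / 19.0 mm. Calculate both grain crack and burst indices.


Crack index = 555 / 15.0 = 37.0 N/mm
Burst index = 708 / 19.0 = 37.3 N/mm


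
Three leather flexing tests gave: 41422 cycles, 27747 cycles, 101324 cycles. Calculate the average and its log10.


Average = 56831 cycles
log10 = 4.75


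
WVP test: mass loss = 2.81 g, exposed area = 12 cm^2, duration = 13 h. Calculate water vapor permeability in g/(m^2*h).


180.13 g/(m^2*h)


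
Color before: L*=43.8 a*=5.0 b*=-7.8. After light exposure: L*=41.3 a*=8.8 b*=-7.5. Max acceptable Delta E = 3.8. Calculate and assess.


Delta E = 4.56
Passes: No


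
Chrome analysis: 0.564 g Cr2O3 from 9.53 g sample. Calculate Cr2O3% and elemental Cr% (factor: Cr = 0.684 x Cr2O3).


Cr2O3% = 0.564 / 9.53 x 100 = 5.92%
Cr% = 5.92 x 0.684 = 4.05%


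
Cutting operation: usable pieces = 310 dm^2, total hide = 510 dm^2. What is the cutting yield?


Yield = usable / total x 100
Yield = 310 / 510 x 100 = 60.8%


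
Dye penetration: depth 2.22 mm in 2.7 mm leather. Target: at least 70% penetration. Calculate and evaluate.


Penetration = 82.2%
Meets target: Yes


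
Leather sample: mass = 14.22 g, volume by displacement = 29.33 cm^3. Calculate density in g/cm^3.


0.485 g/cm^3

Density = mass / volume
Density = 14.22 / 29.33 = 0.485 g/cm^3


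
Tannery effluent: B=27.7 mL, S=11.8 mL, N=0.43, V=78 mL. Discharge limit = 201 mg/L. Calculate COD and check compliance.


COD = 701.2 mg/L
Compliant: No


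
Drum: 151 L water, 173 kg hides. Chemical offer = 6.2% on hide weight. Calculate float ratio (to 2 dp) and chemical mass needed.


Float ratio = 151 / 173 = 0.87
Chemical = 173 x 6.2 / 100 = 10.726 kg


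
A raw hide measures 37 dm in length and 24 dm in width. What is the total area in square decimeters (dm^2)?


888 dm^2

Area = length x width
Area = 37 x 24 = 888 dm^2


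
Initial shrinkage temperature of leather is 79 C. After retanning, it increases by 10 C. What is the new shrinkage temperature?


New Ts = 79 + 10 = 89 C


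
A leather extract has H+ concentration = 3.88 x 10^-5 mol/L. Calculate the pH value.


pH = 4.41


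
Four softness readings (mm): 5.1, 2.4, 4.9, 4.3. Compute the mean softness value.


4.18 mm

Sum = 5.1 + 2.4 + 4.9 + 4.3
Mean = 16.7 / 4 = 4.18 mm


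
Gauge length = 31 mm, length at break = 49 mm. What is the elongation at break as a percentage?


58.1%

Extension = 49 - 31 = 18 mm
Elongation = 18 / 31 x 100 = 58.1%


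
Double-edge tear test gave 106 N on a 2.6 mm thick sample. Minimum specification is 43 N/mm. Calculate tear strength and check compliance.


Tear strength = 106 / 2.6 = 40.8 N/mm
Required minimum = 43 N/mm
Compliant: No


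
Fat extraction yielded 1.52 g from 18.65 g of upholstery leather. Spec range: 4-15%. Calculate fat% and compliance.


Fat% = 1.52 / 18.65 x 100 = 8.2%
Spec range: 4-15%
Compliant: Yes


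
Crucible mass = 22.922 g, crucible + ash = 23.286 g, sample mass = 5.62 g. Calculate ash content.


Ash mass = 23.286 - 22.922 = 0.364 g
Ash% = 0.364 / 5.62 x 100 = 6.48%


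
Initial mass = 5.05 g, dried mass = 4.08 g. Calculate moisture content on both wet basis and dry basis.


Wet basis = 19.2%
Dry basis = 23.8%

Moisture lost = 5.05 - 4.08 = 0.97 g
Wet basis MC = 0.97 / 5.05 x 100 = 19.2%
Dry basis MC = 0.97 / 4.08 x 100 = 23.8%
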